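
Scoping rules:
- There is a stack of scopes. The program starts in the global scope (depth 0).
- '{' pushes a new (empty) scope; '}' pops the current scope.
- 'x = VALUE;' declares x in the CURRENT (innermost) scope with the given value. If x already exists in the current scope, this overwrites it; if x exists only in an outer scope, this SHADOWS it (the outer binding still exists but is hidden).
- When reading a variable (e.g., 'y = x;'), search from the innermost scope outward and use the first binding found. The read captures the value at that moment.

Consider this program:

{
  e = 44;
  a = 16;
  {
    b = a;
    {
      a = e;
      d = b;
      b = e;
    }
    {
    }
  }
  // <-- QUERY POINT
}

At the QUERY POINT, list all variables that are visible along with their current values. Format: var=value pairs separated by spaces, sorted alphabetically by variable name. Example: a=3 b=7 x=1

Answer: a=16 e=44

Derivation:
Step 1: enter scope (depth=1)
Step 2: declare e=44 at depth 1
Step 3: declare a=16 at depth 1
Step 4: enter scope (depth=2)
Step 5: declare b=(read a)=16 at depth 2
Step 6: enter scope (depth=3)
Step 7: declare a=(read e)=44 at depth 3
Step 8: declare d=(read b)=16 at depth 3
Step 9: declare b=(read e)=44 at depth 3
Step 10: exit scope (depth=2)
Step 11: enter scope (depth=3)
Step 12: exit scope (depth=2)
Step 13: exit scope (depth=1)
Visible at query point: a=16 e=44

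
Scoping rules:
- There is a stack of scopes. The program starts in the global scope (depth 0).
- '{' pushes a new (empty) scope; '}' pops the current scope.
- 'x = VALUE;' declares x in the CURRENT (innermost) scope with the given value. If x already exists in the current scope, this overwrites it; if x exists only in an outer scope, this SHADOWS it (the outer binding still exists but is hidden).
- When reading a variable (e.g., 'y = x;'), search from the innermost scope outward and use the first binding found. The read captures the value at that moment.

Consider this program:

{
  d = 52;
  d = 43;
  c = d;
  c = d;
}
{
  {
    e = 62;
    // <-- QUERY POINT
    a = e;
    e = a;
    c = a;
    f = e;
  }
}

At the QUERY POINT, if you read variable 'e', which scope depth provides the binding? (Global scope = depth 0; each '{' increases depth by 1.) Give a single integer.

Answer: 2

Derivation:
Step 1: enter scope (depth=1)
Step 2: declare d=52 at depth 1
Step 3: declare d=43 at depth 1
Step 4: declare c=(read d)=43 at depth 1
Step 5: declare c=(read d)=43 at depth 1
Step 6: exit scope (depth=0)
Step 7: enter scope (depth=1)
Step 8: enter scope (depth=2)
Step 9: declare e=62 at depth 2
Visible at query point: e=62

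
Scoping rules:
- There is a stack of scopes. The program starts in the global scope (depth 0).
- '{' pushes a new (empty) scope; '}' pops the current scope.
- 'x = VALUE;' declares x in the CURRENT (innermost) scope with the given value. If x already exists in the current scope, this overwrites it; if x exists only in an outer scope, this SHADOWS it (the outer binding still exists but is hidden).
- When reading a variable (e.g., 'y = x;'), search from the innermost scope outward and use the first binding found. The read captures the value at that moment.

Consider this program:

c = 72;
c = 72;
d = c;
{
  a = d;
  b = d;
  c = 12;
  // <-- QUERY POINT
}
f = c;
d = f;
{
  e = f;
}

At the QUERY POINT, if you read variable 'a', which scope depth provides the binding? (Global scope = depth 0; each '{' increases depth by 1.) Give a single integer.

Answer: 1

Derivation:
Step 1: declare c=72 at depth 0
Step 2: declare c=72 at depth 0
Step 3: declare d=(read c)=72 at depth 0
Step 4: enter scope (depth=1)
Step 5: declare a=(read d)=72 at depth 1
Step 6: declare b=(read d)=72 at depth 1
Step 7: declare c=12 at depth 1
Visible at query point: a=72 b=72 c=12 d=72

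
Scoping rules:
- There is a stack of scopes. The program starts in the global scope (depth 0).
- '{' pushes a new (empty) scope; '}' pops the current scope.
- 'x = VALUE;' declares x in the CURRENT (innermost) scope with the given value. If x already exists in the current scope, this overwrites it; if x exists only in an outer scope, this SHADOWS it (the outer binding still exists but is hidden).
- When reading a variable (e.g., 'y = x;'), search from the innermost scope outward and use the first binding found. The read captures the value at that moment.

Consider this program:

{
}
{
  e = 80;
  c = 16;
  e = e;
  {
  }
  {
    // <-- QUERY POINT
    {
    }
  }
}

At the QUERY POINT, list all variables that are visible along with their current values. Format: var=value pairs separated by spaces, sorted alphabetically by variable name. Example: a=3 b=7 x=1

Step 1: enter scope (depth=1)
Step 2: exit scope (depth=0)
Step 3: enter scope (depth=1)
Step 4: declare e=80 at depth 1
Step 5: declare c=16 at depth 1
Step 6: declare e=(read e)=80 at depth 1
Step 7: enter scope (depth=2)
Step 8: exit scope (depth=1)
Step 9: enter scope (depth=2)
Visible at query point: c=16 e=80

Answer: c=16 e=80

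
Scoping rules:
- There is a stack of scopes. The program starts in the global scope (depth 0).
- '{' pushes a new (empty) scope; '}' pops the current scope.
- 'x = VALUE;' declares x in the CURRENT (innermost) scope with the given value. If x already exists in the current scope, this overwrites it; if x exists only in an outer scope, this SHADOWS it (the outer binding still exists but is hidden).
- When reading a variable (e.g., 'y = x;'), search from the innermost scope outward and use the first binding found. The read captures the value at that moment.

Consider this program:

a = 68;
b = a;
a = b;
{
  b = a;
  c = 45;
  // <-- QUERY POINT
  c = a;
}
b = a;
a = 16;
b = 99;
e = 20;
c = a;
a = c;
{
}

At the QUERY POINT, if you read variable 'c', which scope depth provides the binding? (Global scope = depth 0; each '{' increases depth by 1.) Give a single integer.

Answer: 1

Derivation:
Step 1: declare a=68 at depth 0
Step 2: declare b=(read a)=68 at depth 0
Step 3: declare a=(read b)=68 at depth 0
Step 4: enter scope (depth=1)
Step 5: declare b=(read a)=68 at depth 1
Step 6: declare c=45 at depth 1
Visible at query point: a=68 b=68 c=45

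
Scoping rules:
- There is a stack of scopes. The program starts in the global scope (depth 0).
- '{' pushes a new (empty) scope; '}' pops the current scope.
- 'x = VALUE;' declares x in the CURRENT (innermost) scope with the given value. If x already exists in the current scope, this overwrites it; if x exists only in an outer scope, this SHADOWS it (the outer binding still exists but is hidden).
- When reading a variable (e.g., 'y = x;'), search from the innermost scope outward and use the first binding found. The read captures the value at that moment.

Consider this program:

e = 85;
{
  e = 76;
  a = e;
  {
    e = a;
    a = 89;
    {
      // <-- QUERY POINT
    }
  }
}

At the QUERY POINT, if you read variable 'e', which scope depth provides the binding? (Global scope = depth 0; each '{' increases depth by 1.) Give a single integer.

Answer: 2

Derivation:
Step 1: declare e=85 at depth 0
Step 2: enter scope (depth=1)
Step 3: declare e=76 at depth 1
Step 4: declare a=(read e)=76 at depth 1
Step 5: enter scope (depth=2)
Step 6: declare e=(read a)=76 at depth 2
Step 7: declare a=89 at depth 2
Step 8: enter scope (depth=3)
Visible at query point: a=89 e=76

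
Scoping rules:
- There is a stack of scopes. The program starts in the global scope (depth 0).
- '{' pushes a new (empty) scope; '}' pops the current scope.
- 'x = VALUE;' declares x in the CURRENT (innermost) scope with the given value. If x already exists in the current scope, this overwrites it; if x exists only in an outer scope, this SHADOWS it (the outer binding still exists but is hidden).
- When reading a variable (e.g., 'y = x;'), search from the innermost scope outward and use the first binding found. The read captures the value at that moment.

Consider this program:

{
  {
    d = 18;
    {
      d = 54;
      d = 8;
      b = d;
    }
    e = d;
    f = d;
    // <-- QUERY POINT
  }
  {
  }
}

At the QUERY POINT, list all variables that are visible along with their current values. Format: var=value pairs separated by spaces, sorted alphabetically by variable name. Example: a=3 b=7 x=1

Answer: d=18 e=18 f=18

Derivation:
Step 1: enter scope (depth=1)
Step 2: enter scope (depth=2)
Step 3: declare d=18 at depth 2
Step 4: enter scope (depth=3)
Step 5: declare d=54 at depth 3
Step 6: declare d=8 at depth 3
Step 7: declare b=(read d)=8 at depth 3
Step 8: exit scope (depth=2)
Step 9: declare e=(read d)=18 at depth 2
Step 10: declare f=(read d)=18 at depth 2
Visible at query point: d=18 e=18 f=18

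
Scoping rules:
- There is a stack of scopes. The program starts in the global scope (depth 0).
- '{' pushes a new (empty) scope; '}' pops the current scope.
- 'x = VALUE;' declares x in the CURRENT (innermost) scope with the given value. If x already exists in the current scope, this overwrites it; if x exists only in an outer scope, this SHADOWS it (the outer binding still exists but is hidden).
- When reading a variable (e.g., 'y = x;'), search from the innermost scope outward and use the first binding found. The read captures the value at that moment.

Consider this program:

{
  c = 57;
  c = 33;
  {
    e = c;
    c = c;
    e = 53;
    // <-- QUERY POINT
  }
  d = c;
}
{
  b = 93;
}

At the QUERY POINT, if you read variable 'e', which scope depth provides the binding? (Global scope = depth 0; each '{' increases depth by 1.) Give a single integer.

Answer: 2

Derivation:
Step 1: enter scope (depth=1)
Step 2: declare c=57 at depth 1
Step 3: declare c=33 at depth 1
Step 4: enter scope (depth=2)
Step 5: declare e=(read c)=33 at depth 2
Step 6: declare c=(read c)=33 at depth 2
Step 7: declare e=53 at depth 2
Visible at query point: c=33 e=53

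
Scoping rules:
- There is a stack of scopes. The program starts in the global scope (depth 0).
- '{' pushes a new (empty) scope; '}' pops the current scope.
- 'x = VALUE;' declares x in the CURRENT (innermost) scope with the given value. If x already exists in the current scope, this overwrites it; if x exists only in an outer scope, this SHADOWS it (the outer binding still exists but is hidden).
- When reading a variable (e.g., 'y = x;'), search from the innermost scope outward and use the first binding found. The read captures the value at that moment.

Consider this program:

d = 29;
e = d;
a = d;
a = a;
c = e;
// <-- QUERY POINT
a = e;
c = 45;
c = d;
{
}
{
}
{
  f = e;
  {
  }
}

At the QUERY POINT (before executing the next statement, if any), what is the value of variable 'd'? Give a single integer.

Answer: 29

Derivation:
Step 1: declare d=29 at depth 0
Step 2: declare e=(read d)=29 at depth 0
Step 3: declare a=(read d)=29 at depth 0
Step 4: declare a=(read a)=29 at depth 0
Step 5: declare c=(read e)=29 at depth 0
Visible at query point: a=29 c=29 d=29 e=29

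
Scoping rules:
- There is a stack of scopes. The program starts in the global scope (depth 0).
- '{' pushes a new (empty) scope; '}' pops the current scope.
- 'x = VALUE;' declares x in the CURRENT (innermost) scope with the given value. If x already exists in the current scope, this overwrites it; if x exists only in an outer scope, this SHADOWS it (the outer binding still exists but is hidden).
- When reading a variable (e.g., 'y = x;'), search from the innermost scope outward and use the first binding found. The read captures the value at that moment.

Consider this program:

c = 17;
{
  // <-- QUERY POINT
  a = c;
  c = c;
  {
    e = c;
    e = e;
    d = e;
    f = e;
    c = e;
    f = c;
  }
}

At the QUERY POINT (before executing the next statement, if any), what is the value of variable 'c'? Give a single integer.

Answer: 17

Derivation:
Step 1: declare c=17 at depth 0
Step 2: enter scope (depth=1)
Visible at query point: c=17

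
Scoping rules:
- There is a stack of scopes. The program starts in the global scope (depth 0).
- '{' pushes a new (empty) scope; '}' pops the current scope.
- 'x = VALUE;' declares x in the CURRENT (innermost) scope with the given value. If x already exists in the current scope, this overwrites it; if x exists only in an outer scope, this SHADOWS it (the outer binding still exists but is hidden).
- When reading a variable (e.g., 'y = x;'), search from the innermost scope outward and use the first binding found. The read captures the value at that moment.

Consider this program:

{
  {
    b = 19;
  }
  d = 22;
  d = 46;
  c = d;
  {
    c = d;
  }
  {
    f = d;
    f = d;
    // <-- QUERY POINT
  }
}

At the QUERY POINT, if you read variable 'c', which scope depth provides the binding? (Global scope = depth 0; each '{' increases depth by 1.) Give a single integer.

Answer: 1

Derivation:
Step 1: enter scope (depth=1)
Step 2: enter scope (depth=2)
Step 3: declare b=19 at depth 2
Step 4: exit scope (depth=1)
Step 5: declare d=22 at depth 1
Step 6: declare d=46 at depth 1
Step 7: declare c=(read d)=46 at depth 1
Step 8: enter scope (depth=2)
Step 9: declare c=(read d)=46 at depth 2
Step 10: exit scope (depth=1)
Step 11: enter scope (depth=2)
Step 12: declare f=(read d)=46 at depth 2
Step 13: declare f=(read d)=46 at depth 2
Visible at query point: c=46 d=46 f=46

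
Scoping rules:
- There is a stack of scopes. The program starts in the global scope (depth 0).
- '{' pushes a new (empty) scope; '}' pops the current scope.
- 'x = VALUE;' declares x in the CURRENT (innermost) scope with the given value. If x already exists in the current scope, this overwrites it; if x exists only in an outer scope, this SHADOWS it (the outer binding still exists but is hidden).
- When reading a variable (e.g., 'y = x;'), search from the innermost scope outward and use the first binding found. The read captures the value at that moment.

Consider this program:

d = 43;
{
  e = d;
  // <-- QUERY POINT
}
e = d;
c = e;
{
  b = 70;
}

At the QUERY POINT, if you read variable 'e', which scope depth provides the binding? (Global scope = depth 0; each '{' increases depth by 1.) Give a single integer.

Step 1: declare d=43 at depth 0
Step 2: enter scope (depth=1)
Step 3: declare e=(read d)=43 at depth 1
Visible at query point: d=43 e=43

Answer: 1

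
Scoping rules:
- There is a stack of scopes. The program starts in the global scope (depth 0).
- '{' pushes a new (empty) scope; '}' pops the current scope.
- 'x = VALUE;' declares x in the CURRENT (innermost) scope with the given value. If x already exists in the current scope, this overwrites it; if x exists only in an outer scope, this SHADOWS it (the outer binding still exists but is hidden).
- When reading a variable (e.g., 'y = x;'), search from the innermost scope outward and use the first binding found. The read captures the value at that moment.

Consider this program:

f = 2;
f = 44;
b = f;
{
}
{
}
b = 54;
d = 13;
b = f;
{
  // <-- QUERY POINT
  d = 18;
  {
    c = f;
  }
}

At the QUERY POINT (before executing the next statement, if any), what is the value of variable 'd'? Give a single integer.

Step 1: declare f=2 at depth 0
Step 2: declare f=44 at depth 0
Step 3: declare b=(read f)=44 at depth 0
Step 4: enter scope (depth=1)
Step 5: exit scope (depth=0)
Step 6: enter scope (depth=1)
Step 7: exit scope (depth=0)
Step 8: declare b=54 at depth 0
Step 9: declare d=13 at depth 0
Step 10: declare b=(read f)=44 at depth 0
Step 11: enter scope (depth=1)
Visible at query point: b=44 d=13 f=44

Answer: 13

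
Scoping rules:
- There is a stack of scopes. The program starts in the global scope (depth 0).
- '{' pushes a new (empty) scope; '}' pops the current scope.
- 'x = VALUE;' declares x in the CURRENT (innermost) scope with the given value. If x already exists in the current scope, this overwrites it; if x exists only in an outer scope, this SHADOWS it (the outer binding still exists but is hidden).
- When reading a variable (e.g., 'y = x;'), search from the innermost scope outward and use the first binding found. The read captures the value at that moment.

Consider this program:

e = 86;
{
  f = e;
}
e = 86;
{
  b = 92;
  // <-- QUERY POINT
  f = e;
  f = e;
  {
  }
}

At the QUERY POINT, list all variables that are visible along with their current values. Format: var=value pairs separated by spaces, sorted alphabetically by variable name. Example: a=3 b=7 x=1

Answer: b=92 e=86

Derivation:
Step 1: declare e=86 at depth 0
Step 2: enter scope (depth=1)
Step 3: declare f=(read e)=86 at depth 1
Step 4: exit scope (depth=0)
Step 5: declare e=86 at depth 0
Step 6: enter scope (depth=1)
Step 7: declare b=92 at depth 1
Visible at query point: b=92 e=86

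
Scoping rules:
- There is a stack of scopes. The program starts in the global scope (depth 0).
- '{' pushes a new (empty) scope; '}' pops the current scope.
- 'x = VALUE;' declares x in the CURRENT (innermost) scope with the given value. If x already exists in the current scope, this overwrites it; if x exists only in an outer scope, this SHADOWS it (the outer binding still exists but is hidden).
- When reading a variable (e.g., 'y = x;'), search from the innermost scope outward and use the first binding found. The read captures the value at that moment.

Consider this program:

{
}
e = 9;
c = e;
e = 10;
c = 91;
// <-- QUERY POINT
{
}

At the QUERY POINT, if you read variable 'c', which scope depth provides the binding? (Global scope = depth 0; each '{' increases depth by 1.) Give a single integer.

Step 1: enter scope (depth=1)
Step 2: exit scope (depth=0)
Step 3: declare e=9 at depth 0
Step 4: declare c=(read e)=9 at depth 0
Step 5: declare e=10 at depth 0
Step 6: declare c=91 at depth 0
Visible at query point: c=91 e=10

Answer: 0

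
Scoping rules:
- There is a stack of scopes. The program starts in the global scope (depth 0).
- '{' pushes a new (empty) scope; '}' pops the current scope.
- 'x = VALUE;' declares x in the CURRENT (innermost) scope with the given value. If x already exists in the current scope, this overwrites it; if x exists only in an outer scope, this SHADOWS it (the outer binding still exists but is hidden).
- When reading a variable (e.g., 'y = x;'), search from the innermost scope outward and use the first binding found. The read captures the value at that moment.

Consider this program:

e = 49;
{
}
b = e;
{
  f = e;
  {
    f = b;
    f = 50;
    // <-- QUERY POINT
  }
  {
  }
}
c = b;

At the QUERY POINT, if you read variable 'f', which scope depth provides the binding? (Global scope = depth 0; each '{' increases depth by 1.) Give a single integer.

Answer: 2

Derivation:
Step 1: declare e=49 at depth 0
Step 2: enter scope (depth=1)
Step 3: exit scope (depth=0)
Step 4: declare b=(read e)=49 at depth 0
Step 5: enter scope (depth=1)
Step 6: declare f=(read e)=49 at depth 1
Step 7: enter scope (depth=2)
Step 8: declare f=(read b)=49 at depth 2
Step 9: declare f=50 at depth 2
Visible at query point: b=49 e=49 f=50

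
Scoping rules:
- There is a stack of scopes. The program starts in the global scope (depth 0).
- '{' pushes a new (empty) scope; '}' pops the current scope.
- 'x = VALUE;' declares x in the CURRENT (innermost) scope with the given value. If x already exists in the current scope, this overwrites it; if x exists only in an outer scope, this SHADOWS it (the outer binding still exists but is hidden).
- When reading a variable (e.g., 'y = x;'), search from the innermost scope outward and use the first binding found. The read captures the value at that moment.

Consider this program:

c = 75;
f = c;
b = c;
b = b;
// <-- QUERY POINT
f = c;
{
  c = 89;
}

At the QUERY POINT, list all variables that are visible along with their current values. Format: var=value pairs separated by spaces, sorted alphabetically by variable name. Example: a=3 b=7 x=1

Answer: b=75 c=75 f=75

Derivation:
Step 1: declare c=75 at depth 0
Step 2: declare f=(read c)=75 at depth 0
Step 3: declare b=(read c)=75 at depth 0
Step 4: declare b=(read b)=75 at depth 0
Visible at query point: b=75 c=75 f=75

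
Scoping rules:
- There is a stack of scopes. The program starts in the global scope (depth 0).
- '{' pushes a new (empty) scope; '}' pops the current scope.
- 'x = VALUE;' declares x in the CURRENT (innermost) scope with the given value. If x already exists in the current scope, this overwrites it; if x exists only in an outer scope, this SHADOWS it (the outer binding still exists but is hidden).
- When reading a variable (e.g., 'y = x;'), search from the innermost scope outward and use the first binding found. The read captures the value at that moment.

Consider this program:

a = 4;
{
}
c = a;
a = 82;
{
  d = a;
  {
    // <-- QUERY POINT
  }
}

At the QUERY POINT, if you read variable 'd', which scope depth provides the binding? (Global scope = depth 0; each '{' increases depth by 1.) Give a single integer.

Step 1: declare a=4 at depth 0
Step 2: enter scope (depth=1)
Step 3: exit scope (depth=0)
Step 4: declare c=(read a)=4 at depth 0
Step 5: declare a=82 at depth 0
Step 6: enter scope (depth=1)
Step 7: declare d=(read a)=82 at depth 1
Step 8: enter scope (depth=2)
Visible at query point: a=82 c=4 d=82

Answer: 1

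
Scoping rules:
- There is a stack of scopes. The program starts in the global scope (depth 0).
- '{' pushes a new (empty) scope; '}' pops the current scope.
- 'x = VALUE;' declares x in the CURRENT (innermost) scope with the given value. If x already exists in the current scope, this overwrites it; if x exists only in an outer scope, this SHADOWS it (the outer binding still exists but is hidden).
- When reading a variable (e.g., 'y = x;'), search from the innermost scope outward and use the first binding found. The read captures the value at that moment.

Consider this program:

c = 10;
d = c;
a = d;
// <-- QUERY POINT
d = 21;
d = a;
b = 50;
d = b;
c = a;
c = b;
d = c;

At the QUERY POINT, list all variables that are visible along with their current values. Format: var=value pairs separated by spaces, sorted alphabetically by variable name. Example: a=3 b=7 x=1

Answer: a=10 c=10 d=10

Derivation:
Step 1: declare c=10 at depth 0
Step 2: declare d=(read c)=10 at depth 0
Step 3: declare a=(read d)=10 at depth 0
Visible at query point: a=10 c=10 d=10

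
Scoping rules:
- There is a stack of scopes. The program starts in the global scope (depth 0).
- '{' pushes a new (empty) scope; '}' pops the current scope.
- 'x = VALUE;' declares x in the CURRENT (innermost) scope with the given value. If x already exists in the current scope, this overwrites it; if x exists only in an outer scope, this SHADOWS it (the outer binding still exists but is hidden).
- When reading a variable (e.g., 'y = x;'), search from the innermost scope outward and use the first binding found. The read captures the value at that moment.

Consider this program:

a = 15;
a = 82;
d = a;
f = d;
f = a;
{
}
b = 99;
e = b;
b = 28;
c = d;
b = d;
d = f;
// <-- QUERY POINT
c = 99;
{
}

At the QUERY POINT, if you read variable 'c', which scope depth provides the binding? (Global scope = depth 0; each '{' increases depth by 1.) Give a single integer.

Answer: 0

Derivation:
Step 1: declare a=15 at depth 0
Step 2: declare a=82 at depth 0
Step 3: declare d=(read a)=82 at depth 0
Step 4: declare f=(read d)=82 at depth 0
Step 5: declare f=(read a)=82 at depth 0
Step 6: enter scope (depth=1)
Step 7: exit scope (depth=0)
Step 8: declare b=99 at depth 0
Step 9: declare e=(read b)=99 at depth 0
Step 10: declare b=28 at depth 0
Step 11: declare c=(read d)=82 at depth 0
Step 12: declare b=(read d)=82 at depth 0
Step 13: declare d=(read f)=82 at depth 0
Visible at query point: a=82 b=82 c=82 d=82 e=99 f=82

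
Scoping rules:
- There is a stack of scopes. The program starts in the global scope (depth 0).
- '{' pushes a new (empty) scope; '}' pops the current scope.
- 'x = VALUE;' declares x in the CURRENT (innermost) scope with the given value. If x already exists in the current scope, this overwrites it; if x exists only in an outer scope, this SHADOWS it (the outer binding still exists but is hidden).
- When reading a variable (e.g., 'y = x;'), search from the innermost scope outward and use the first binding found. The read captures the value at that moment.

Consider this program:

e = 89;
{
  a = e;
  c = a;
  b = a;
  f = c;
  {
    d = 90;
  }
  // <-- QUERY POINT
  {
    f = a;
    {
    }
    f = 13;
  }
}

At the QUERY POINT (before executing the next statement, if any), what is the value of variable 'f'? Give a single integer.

Step 1: declare e=89 at depth 0
Step 2: enter scope (depth=1)
Step 3: declare a=(read e)=89 at depth 1
Step 4: declare c=(read a)=89 at depth 1
Step 5: declare b=(read a)=89 at depth 1
Step 6: declare f=(read c)=89 at depth 1
Step 7: enter scope (depth=2)
Step 8: declare d=90 at depth 2
Step 9: exit scope (depth=1)
Visible at query point: a=89 b=89 c=89 e=89 f=89

Answer: 89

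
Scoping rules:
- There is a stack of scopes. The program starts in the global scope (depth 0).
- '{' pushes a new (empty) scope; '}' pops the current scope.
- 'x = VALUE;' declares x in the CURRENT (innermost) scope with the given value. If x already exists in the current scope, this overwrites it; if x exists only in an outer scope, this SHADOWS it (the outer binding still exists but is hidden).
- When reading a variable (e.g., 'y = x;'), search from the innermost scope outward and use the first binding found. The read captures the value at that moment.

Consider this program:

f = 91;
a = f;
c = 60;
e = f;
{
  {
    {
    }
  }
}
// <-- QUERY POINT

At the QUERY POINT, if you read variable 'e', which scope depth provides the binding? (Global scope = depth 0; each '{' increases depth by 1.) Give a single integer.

Answer: 0

Derivation:
Step 1: declare f=91 at depth 0
Step 2: declare a=(read f)=91 at depth 0
Step 3: declare c=60 at depth 0
Step 4: declare e=(read f)=91 at depth 0
Step 5: enter scope (depth=1)
Step 6: enter scope (depth=2)
Step 7: enter scope (depth=3)
Step 8: exit scope (depth=2)
Step 9: exit scope (depth=1)
Step 10: exit scope (depth=0)
Visible at query point: a=91 c=60 e=91 f=91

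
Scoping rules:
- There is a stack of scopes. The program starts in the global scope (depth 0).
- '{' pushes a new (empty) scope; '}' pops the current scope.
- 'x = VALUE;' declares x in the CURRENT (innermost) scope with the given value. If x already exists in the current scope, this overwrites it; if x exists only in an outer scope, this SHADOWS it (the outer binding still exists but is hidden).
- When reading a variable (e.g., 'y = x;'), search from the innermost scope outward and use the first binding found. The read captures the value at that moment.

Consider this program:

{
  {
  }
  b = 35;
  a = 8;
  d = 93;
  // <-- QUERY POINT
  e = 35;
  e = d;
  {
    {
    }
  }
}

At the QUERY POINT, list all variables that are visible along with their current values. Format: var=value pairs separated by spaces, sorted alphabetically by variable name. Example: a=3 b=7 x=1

Step 1: enter scope (depth=1)
Step 2: enter scope (depth=2)
Step 3: exit scope (depth=1)
Step 4: declare b=35 at depth 1
Step 5: declare a=8 at depth 1
Step 6: declare d=93 at depth 1
Visible at query point: a=8 b=35 d=93

Answer: a=8 b=35 d=93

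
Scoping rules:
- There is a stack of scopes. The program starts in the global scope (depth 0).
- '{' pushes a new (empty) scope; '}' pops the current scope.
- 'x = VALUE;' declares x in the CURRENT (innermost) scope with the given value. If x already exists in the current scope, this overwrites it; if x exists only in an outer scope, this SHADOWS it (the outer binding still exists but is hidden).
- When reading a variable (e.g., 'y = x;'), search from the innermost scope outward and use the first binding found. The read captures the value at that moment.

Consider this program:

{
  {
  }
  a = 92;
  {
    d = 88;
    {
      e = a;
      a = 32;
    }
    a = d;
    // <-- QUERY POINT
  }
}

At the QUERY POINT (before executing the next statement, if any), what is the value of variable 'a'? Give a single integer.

Step 1: enter scope (depth=1)
Step 2: enter scope (depth=2)
Step 3: exit scope (depth=1)
Step 4: declare a=92 at depth 1
Step 5: enter scope (depth=2)
Step 6: declare d=88 at depth 2
Step 7: enter scope (depth=3)
Step 8: declare e=(read a)=92 at depth 3
Step 9: declare a=32 at depth 3
Step 10: exit scope (depth=2)
Step 11: declare a=(read d)=88 at depth 2
Visible at query point: a=88 d=88

Answer: 88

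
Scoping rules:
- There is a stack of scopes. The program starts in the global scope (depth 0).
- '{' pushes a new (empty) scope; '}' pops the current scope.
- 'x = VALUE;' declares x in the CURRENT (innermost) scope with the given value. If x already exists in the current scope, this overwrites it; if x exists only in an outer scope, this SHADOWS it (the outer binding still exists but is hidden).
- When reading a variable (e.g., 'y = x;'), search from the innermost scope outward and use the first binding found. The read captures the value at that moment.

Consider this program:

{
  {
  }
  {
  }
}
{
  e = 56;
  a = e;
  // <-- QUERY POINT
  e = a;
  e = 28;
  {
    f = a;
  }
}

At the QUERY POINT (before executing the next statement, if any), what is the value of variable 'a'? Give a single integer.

Step 1: enter scope (depth=1)
Step 2: enter scope (depth=2)
Step 3: exit scope (depth=1)
Step 4: enter scope (depth=2)
Step 5: exit scope (depth=1)
Step 6: exit scope (depth=0)
Step 7: enter scope (depth=1)
Step 8: declare e=56 at depth 1
Step 9: declare a=(read e)=56 at depth 1
Visible at query point: a=56 e=56

Answer: 56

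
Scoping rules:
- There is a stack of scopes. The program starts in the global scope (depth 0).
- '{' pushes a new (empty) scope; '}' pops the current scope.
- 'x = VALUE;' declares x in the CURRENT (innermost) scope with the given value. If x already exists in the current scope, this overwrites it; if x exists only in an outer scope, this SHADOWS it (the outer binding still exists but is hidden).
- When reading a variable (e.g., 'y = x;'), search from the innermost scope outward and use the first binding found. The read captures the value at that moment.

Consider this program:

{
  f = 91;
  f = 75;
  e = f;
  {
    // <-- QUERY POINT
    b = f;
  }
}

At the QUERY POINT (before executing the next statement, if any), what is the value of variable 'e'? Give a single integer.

Answer: 75

Derivation:
Step 1: enter scope (depth=1)
Step 2: declare f=91 at depth 1
Step 3: declare f=75 at depth 1
Step 4: declare e=(read f)=75 at depth 1
Step 5: enter scope (depth=2)
Visible at query point: e=75 f=75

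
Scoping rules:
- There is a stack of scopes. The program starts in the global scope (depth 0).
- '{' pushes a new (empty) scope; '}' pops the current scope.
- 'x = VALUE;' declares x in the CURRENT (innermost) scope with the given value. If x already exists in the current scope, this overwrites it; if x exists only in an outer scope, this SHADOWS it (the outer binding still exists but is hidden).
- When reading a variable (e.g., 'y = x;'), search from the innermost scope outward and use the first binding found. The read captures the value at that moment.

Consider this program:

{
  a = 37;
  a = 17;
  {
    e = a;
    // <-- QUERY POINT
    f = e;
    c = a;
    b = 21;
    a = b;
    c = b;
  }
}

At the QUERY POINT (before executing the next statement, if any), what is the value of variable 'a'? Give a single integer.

Answer: 17

Derivation:
Step 1: enter scope (depth=1)
Step 2: declare a=37 at depth 1
Step 3: declare a=17 at depth 1
Step 4: enter scope (depth=2)
Step 5: declare e=(read a)=17 at depth 2
Visible at query point: a=17 e=17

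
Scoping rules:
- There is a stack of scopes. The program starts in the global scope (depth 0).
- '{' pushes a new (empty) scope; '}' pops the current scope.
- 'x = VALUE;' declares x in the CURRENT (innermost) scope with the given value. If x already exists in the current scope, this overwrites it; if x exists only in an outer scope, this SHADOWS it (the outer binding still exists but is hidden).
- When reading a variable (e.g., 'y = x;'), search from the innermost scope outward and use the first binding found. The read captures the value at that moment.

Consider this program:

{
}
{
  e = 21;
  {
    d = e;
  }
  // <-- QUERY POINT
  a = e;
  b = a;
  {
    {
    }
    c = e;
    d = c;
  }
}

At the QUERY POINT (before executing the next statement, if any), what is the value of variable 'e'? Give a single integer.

Step 1: enter scope (depth=1)
Step 2: exit scope (depth=0)
Step 3: enter scope (depth=1)
Step 4: declare e=21 at depth 1
Step 5: enter scope (depth=2)
Step 6: declare d=(read e)=21 at depth 2
Step 7: exit scope (depth=1)
Visible at query point: e=21

Answer: 21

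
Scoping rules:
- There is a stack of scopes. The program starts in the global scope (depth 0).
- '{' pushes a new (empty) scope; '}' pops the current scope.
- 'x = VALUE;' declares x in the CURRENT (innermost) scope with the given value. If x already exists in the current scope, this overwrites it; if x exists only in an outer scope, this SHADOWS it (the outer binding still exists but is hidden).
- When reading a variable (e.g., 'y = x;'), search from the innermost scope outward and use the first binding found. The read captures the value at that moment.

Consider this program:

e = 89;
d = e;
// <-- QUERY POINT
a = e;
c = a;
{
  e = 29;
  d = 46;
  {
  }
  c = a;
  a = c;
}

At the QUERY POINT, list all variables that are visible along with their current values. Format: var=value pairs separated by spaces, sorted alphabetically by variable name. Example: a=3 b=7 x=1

Step 1: declare e=89 at depth 0
Step 2: declare d=(read e)=89 at depth 0
Visible at query point: d=89 e=89

Answer: d=89 e=89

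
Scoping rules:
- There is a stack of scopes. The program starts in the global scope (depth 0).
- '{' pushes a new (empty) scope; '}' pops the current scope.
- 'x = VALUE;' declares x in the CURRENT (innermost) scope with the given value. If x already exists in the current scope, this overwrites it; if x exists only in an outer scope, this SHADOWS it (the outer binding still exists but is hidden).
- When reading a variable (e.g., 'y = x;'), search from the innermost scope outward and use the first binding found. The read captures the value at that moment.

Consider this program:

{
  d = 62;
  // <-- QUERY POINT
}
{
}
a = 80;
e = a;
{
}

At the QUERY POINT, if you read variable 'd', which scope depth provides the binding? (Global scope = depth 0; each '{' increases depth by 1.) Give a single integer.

Step 1: enter scope (depth=1)
Step 2: declare d=62 at depth 1
Visible at query point: d=62

Answer: 1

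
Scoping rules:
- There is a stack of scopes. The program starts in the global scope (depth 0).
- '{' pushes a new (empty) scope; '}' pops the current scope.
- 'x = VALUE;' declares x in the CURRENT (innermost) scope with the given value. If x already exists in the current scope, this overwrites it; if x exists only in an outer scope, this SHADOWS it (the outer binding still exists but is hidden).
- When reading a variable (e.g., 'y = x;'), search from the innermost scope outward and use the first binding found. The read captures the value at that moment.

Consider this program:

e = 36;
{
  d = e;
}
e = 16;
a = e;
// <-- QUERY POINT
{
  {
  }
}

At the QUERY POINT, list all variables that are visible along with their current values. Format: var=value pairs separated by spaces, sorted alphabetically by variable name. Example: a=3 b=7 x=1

Step 1: declare e=36 at depth 0
Step 2: enter scope (depth=1)
Step 3: declare d=(read e)=36 at depth 1
Step 4: exit scope (depth=0)
Step 5: declare e=16 at depth 0
Step 6: declare a=(read e)=16 at depth 0
Visible at query point: a=16 e=16

Answer: a=16 e=16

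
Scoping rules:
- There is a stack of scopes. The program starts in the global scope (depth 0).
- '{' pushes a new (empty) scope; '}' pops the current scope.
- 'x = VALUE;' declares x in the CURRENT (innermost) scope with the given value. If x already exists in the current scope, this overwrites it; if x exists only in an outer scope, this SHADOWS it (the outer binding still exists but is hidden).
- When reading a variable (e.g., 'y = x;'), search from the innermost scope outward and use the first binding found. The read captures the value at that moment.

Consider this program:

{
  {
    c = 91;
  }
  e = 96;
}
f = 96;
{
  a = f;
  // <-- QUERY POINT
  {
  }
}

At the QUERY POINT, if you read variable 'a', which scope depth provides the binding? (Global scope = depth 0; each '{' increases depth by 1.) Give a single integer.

Step 1: enter scope (depth=1)
Step 2: enter scope (depth=2)
Step 3: declare c=91 at depth 2
Step 4: exit scope (depth=1)
Step 5: declare e=96 at depth 1
Step 6: exit scope (depth=0)
Step 7: declare f=96 at depth 0
Step 8: enter scope (depth=1)
Step 9: declare a=(read f)=96 at depth 1
Visible at query point: a=96 f=96

Answer: 1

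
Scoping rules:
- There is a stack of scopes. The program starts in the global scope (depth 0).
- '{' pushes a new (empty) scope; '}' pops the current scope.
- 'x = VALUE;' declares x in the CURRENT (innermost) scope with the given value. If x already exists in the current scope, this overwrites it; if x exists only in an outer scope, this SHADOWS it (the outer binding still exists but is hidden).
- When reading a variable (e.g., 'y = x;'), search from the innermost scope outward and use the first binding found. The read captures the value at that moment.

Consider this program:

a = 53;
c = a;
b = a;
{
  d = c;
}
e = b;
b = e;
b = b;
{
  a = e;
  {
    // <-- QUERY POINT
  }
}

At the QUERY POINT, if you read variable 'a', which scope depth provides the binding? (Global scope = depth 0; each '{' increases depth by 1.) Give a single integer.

Answer: 1

Derivation:
Step 1: declare a=53 at depth 0
Step 2: declare c=(read a)=53 at depth 0
Step 3: declare b=(read a)=53 at depth 0
Step 4: enter scope (depth=1)
Step 5: declare d=(read c)=53 at depth 1
Step 6: exit scope (depth=0)
Step 7: declare e=(read b)=53 at depth 0
Step 8: declare b=(read e)=53 at depth 0
Step 9: declare b=(read b)=53 at depth 0
Step 10: enter scope (depth=1)
Step 11: declare a=(read e)=53 at depth 1
Step 12: enter scope (depth=2)
Visible at query point: a=53 b=53 c=53 e=53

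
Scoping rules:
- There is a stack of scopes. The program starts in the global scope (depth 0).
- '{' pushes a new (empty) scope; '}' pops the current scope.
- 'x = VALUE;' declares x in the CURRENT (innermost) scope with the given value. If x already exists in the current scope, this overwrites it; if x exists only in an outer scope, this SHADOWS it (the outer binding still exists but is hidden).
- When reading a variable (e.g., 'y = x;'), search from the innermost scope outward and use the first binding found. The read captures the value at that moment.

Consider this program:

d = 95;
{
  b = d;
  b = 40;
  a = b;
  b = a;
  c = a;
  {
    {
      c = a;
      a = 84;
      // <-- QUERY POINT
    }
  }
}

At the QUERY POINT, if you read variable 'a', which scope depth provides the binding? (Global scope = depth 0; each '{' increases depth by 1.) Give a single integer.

Answer: 3

Derivation:
Step 1: declare d=95 at depth 0
Step 2: enter scope (depth=1)
Step 3: declare b=(read d)=95 at depth 1
Step 4: declare b=40 at depth 1
Step 5: declare a=(read b)=40 at depth 1
Step 6: declare b=(read a)=40 at depth 1
Step 7: declare c=(read a)=40 at depth 1
Step 8: enter scope (depth=2)
Step 9: enter scope (depth=3)
Step 10: declare c=(read a)=40 at depth 3
Step 11: declare a=84 at depth 3
Visible at query point: a=84 b=40 c=40 d=95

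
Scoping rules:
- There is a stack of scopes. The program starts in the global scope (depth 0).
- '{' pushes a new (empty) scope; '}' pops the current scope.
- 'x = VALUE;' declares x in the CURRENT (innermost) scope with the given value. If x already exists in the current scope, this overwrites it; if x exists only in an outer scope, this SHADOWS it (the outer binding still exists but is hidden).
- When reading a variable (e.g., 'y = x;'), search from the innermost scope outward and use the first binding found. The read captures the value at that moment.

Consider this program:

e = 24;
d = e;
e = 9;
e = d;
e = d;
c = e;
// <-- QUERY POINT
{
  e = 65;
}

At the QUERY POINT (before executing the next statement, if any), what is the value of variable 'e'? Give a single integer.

Step 1: declare e=24 at depth 0
Step 2: declare d=(read e)=24 at depth 0
Step 3: declare e=9 at depth 0
Step 4: declare e=(read d)=24 at depth 0
Step 5: declare e=(read d)=24 at depth 0
Step 6: declare c=(read e)=24 at depth 0
Visible at query point: c=24 d=24 e=24

Answer: 24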